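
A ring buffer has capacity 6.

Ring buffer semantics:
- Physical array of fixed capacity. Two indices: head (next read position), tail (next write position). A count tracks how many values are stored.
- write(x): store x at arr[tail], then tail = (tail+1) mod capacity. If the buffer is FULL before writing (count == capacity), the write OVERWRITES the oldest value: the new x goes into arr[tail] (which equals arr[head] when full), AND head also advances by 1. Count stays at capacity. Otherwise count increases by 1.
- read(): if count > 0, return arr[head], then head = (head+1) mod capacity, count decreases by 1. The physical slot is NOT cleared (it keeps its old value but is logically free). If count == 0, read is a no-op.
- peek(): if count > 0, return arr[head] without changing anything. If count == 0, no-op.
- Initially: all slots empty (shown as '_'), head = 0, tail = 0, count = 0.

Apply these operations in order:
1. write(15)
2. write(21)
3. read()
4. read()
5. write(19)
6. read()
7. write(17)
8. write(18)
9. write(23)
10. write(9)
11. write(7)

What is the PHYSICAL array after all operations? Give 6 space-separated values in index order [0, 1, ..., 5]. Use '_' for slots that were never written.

After op 1 (write(15)): arr=[15 _ _ _ _ _] head=0 tail=1 count=1
After op 2 (write(21)): arr=[15 21 _ _ _ _] head=0 tail=2 count=2
After op 3 (read()): arr=[15 21 _ _ _ _] head=1 tail=2 count=1
After op 4 (read()): arr=[15 21 _ _ _ _] head=2 tail=2 count=0
After op 5 (write(19)): arr=[15 21 19 _ _ _] head=2 tail=3 count=1
After op 6 (read()): arr=[15 21 19 _ _ _] head=3 tail=3 count=0
After op 7 (write(17)): arr=[15 21 19 17 _ _] head=3 tail=4 count=1
After op 8 (write(18)): arr=[15 21 19 17 18 _] head=3 tail=5 count=2
After op 9 (write(23)): arr=[15 21 19 17 18 23] head=3 tail=0 count=3
After op 10 (write(9)): arr=[9 21 19 17 18 23] head=3 tail=1 count=4
After op 11 (write(7)): arr=[9 7 19 17 18 23] head=3 tail=2 count=5

Answer: 9 7 19 17 18 23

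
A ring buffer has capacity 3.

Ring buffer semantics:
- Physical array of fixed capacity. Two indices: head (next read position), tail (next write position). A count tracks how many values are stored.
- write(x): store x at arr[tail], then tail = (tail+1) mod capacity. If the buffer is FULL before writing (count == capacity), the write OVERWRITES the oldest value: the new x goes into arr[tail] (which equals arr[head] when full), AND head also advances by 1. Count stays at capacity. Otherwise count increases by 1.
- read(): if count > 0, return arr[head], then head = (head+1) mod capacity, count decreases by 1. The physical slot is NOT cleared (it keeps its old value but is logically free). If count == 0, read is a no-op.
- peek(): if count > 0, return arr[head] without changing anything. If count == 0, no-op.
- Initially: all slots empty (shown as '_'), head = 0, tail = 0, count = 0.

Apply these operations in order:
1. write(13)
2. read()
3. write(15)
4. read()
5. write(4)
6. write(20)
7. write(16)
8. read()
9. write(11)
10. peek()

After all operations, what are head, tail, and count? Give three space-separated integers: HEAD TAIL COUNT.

Answer: 0 0 3

Derivation:
After op 1 (write(13)): arr=[13 _ _] head=0 tail=1 count=1
After op 2 (read()): arr=[13 _ _] head=1 tail=1 count=0
After op 3 (write(15)): arr=[13 15 _] head=1 tail=2 count=1
After op 4 (read()): arr=[13 15 _] head=2 tail=2 count=0
After op 5 (write(4)): arr=[13 15 4] head=2 tail=0 count=1
After op 6 (write(20)): arr=[20 15 4] head=2 tail=1 count=2
After op 7 (write(16)): arr=[20 16 4] head=2 tail=2 count=3
After op 8 (read()): arr=[20 16 4] head=0 tail=2 count=2
After op 9 (write(11)): arr=[20 16 11] head=0 tail=0 count=3
After op 10 (peek()): arr=[20 16 11] head=0 tail=0 count=3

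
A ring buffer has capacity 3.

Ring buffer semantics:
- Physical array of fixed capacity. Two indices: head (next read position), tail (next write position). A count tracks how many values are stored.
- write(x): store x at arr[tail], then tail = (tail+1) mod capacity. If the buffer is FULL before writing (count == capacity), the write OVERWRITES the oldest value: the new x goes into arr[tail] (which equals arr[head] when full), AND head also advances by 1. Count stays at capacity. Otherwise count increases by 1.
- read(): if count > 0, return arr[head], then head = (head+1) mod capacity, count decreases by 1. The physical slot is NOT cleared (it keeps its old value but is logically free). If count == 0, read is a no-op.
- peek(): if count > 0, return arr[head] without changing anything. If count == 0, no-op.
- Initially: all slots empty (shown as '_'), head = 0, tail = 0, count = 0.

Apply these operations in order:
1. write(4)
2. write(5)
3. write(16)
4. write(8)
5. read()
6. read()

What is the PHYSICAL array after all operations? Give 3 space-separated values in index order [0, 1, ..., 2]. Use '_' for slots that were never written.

After op 1 (write(4)): arr=[4 _ _] head=0 tail=1 count=1
After op 2 (write(5)): arr=[4 5 _] head=0 tail=2 count=2
After op 3 (write(16)): arr=[4 5 16] head=0 tail=0 count=3
After op 4 (write(8)): arr=[8 5 16] head=1 tail=1 count=3
After op 5 (read()): arr=[8 5 16] head=2 tail=1 count=2
After op 6 (read()): arr=[8 5 16] head=0 tail=1 count=1

Answer: 8 5 16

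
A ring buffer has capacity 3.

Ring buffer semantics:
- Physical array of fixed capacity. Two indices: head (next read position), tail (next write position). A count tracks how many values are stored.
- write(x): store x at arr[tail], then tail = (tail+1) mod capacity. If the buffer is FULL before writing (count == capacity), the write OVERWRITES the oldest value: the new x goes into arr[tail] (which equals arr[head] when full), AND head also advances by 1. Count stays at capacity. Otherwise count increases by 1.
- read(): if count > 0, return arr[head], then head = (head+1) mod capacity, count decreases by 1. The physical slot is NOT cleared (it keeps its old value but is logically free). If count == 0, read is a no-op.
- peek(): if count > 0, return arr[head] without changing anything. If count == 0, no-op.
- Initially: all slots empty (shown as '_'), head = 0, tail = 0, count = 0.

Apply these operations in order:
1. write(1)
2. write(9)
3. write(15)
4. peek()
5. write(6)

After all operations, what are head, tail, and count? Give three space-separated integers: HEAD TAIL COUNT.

After op 1 (write(1)): arr=[1 _ _] head=0 tail=1 count=1
After op 2 (write(9)): arr=[1 9 _] head=0 tail=2 count=2
After op 3 (write(15)): arr=[1 9 15] head=0 tail=0 count=3
After op 4 (peek()): arr=[1 9 15] head=0 tail=0 count=3
After op 5 (write(6)): arr=[6 9 15] head=1 tail=1 count=3

Answer: 1 1 3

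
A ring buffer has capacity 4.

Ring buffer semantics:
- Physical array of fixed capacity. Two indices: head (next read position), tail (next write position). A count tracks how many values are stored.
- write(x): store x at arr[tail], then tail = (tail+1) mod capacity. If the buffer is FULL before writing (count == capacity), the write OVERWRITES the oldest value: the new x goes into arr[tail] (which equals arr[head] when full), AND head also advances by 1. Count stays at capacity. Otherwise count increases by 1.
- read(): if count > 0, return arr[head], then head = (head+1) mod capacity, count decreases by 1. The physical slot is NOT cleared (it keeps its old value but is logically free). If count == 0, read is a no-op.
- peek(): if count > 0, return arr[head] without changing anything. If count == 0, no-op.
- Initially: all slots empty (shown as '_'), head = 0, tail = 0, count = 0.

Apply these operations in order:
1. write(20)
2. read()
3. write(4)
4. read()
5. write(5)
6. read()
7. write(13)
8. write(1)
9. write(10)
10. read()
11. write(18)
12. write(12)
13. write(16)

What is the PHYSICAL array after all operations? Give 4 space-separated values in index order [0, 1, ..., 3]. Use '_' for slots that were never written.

After op 1 (write(20)): arr=[20 _ _ _] head=0 tail=1 count=1
After op 2 (read()): arr=[20 _ _ _] head=1 tail=1 count=0
After op 3 (write(4)): arr=[20 4 _ _] head=1 tail=2 count=1
After op 4 (read()): arr=[20 4 _ _] head=2 tail=2 count=0
After op 5 (write(5)): arr=[20 4 5 _] head=2 tail=3 count=1
After op 6 (read()): arr=[20 4 5 _] head=3 tail=3 count=0
After op 7 (write(13)): arr=[20 4 5 13] head=3 tail=0 count=1
After op 8 (write(1)): arr=[1 4 5 13] head=3 tail=1 count=2
After op 9 (write(10)): arr=[1 10 5 13] head=3 tail=2 count=3
After op 10 (read()): arr=[1 10 5 13] head=0 tail=2 count=2
After op 11 (write(18)): arr=[1 10 18 13] head=0 tail=3 count=3
After op 12 (write(12)): arr=[1 10 18 12] head=0 tail=0 count=4
After op 13 (write(16)): arr=[16 10 18 12] head=1 tail=1 count=4

Answer: 16 10 18 12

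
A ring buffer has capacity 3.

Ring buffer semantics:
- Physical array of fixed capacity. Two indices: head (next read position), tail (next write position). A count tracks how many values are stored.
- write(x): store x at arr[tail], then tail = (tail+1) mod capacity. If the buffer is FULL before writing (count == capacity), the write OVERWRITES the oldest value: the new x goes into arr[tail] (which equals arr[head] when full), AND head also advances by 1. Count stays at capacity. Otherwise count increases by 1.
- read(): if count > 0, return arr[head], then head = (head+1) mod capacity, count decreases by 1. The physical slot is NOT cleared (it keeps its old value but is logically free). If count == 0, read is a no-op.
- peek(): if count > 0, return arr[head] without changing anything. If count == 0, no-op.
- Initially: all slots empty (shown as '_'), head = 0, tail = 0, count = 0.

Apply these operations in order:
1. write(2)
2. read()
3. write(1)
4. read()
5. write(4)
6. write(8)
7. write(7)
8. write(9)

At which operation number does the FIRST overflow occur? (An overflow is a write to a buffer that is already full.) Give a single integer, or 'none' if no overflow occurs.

After op 1 (write(2)): arr=[2 _ _] head=0 tail=1 count=1
After op 2 (read()): arr=[2 _ _] head=1 tail=1 count=0
After op 3 (write(1)): arr=[2 1 _] head=1 tail=2 count=1
After op 4 (read()): arr=[2 1 _] head=2 tail=2 count=0
After op 5 (write(4)): arr=[2 1 4] head=2 tail=0 count=1
After op 6 (write(8)): arr=[8 1 4] head=2 tail=1 count=2
After op 7 (write(7)): arr=[8 7 4] head=2 tail=2 count=3
After op 8 (write(9)): arr=[8 7 9] head=0 tail=0 count=3

Answer: 8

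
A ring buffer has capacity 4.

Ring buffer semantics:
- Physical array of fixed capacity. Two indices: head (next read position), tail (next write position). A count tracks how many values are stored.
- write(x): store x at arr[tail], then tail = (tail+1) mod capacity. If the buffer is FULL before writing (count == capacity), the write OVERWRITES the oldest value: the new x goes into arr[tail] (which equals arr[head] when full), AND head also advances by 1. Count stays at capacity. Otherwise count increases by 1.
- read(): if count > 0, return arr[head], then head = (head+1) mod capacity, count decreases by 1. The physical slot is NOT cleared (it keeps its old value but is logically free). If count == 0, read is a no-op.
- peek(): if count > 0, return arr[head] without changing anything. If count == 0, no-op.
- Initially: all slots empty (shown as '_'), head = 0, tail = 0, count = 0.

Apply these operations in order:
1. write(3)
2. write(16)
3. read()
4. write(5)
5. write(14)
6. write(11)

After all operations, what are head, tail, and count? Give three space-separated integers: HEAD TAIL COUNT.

After op 1 (write(3)): arr=[3 _ _ _] head=0 tail=1 count=1
After op 2 (write(16)): arr=[3 16 _ _] head=0 tail=2 count=2
After op 3 (read()): arr=[3 16 _ _] head=1 tail=2 count=1
After op 4 (write(5)): arr=[3 16 5 _] head=1 tail=3 count=2
After op 5 (write(14)): arr=[3 16 5 14] head=1 tail=0 count=3
After op 6 (write(11)): arr=[11 16 5 14] head=1 tail=1 count=4

Answer: 1 1 4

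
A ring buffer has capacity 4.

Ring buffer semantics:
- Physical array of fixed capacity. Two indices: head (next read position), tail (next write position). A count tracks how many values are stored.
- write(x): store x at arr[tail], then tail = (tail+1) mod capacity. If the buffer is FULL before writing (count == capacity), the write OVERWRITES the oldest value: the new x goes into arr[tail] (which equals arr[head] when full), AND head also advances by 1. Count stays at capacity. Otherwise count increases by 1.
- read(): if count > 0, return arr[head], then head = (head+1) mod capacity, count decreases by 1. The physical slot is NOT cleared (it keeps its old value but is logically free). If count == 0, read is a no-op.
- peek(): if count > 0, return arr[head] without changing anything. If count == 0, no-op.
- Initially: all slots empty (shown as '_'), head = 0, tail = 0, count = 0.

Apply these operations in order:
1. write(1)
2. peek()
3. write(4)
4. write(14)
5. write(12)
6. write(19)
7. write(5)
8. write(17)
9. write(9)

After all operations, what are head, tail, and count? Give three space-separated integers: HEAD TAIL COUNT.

After op 1 (write(1)): arr=[1 _ _ _] head=0 tail=1 count=1
After op 2 (peek()): arr=[1 _ _ _] head=0 tail=1 count=1
After op 3 (write(4)): arr=[1 4 _ _] head=0 tail=2 count=2
After op 4 (write(14)): arr=[1 4 14 _] head=0 tail=3 count=3
After op 5 (write(12)): arr=[1 4 14 12] head=0 tail=0 count=4
After op 6 (write(19)): arr=[19 4 14 12] head=1 tail=1 count=4
After op 7 (write(5)): arr=[19 5 14 12] head=2 tail=2 count=4
After op 8 (write(17)): arr=[19 5 17 12] head=3 tail=3 count=4
After op 9 (write(9)): arr=[19 5 17 9] head=0 tail=0 count=4

Answer: 0 0 4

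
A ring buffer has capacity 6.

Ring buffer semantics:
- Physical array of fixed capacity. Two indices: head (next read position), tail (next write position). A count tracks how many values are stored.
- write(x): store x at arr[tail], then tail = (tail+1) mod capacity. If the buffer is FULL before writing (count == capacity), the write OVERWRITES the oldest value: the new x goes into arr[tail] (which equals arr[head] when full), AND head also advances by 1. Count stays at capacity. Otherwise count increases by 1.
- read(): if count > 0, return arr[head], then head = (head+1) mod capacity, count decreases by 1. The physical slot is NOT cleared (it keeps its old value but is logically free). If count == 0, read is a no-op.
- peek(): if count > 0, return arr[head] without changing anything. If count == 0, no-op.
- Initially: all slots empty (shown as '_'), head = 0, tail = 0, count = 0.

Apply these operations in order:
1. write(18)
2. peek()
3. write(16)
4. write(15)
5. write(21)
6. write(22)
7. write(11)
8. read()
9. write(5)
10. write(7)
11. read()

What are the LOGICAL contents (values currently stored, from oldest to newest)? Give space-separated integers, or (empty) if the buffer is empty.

Answer: 21 22 11 5 7

Derivation:
After op 1 (write(18)): arr=[18 _ _ _ _ _] head=0 tail=1 count=1
After op 2 (peek()): arr=[18 _ _ _ _ _] head=0 tail=1 count=1
After op 3 (write(16)): arr=[18 16 _ _ _ _] head=0 tail=2 count=2
After op 4 (write(15)): arr=[18 16 15 _ _ _] head=0 tail=3 count=3
After op 5 (write(21)): arr=[18 16 15 21 _ _] head=0 tail=4 count=4
After op 6 (write(22)): arr=[18 16 15 21 22 _] head=0 tail=5 count=5
After op 7 (write(11)): arr=[18 16 15 21 22 11] head=0 tail=0 count=6
After op 8 (read()): arr=[18 16 15 21 22 11] head=1 tail=0 count=5
After op 9 (write(5)): arr=[5 16 15 21 22 11] head=1 tail=1 count=6
After op 10 (write(7)): arr=[5 7 15 21 22 11] head=2 tail=2 count=6
After op 11 (read()): arr=[5 7 15 21 22 11] head=3 tail=2 count=5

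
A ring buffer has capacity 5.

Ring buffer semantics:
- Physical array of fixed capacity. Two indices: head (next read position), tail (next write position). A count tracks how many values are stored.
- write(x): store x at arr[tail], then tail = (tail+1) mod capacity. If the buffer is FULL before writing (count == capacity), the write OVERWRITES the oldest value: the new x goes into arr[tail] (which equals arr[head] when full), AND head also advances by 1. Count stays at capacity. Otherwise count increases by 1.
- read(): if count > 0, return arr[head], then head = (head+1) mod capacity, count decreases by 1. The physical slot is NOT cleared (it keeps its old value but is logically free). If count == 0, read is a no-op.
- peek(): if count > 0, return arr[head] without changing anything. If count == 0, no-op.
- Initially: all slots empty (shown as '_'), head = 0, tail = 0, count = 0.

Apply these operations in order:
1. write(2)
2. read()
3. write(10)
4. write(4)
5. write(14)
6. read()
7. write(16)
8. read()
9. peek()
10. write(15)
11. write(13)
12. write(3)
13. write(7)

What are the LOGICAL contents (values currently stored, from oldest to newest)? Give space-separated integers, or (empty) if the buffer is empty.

After op 1 (write(2)): arr=[2 _ _ _ _] head=0 tail=1 count=1
After op 2 (read()): arr=[2 _ _ _ _] head=1 tail=1 count=0
After op 3 (write(10)): arr=[2 10 _ _ _] head=1 tail=2 count=1
After op 4 (write(4)): arr=[2 10 4 _ _] head=1 tail=3 count=2
After op 5 (write(14)): arr=[2 10 4 14 _] head=1 tail=4 count=3
After op 6 (read()): arr=[2 10 4 14 _] head=2 tail=4 count=2
After op 7 (write(16)): arr=[2 10 4 14 16] head=2 tail=0 count=3
After op 8 (read()): arr=[2 10 4 14 16] head=3 tail=0 count=2
After op 9 (peek()): arr=[2 10 4 14 16] head=3 tail=0 count=2
After op 10 (write(15)): arr=[15 10 4 14 16] head=3 tail=1 count=3
After op 11 (write(13)): arr=[15 13 4 14 16] head=3 tail=2 count=4
After op 12 (write(3)): arr=[15 13 3 14 16] head=3 tail=3 count=5
After op 13 (write(7)): arr=[15 13 3 7 16] head=4 tail=4 count=5

Answer: 16 15 13 3 7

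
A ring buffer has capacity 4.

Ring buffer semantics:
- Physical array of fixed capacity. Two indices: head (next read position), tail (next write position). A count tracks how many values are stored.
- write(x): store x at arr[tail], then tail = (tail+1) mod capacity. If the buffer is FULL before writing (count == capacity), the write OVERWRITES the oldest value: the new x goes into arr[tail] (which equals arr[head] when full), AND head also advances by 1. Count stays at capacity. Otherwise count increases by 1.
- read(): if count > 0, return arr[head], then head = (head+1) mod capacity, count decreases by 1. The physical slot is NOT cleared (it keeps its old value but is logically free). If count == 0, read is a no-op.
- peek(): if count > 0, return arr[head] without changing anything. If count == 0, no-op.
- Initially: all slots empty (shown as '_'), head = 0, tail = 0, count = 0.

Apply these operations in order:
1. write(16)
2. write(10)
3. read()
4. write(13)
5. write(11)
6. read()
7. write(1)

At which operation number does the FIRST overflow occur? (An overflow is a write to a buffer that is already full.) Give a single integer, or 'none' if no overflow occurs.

After op 1 (write(16)): arr=[16 _ _ _] head=0 tail=1 count=1
After op 2 (write(10)): arr=[16 10 _ _] head=0 tail=2 count=2
After op 3 (read()): arr=[16 10 _ _] head=1 tail=2 count=1
After op 4 (write(13)): arr=[16 10 13 _] head=1 tail=3 count=2
After op 5 (write(11)): arr=[16 10 13 11] head=1 tail=0 count=3
After op 6 (read()): arr=[16 10 13 11] head=2 tail=0 count=2
After op 7 (write(1)): arr=[1 10 13 11] head=2 tail=1 count=3

Answer: none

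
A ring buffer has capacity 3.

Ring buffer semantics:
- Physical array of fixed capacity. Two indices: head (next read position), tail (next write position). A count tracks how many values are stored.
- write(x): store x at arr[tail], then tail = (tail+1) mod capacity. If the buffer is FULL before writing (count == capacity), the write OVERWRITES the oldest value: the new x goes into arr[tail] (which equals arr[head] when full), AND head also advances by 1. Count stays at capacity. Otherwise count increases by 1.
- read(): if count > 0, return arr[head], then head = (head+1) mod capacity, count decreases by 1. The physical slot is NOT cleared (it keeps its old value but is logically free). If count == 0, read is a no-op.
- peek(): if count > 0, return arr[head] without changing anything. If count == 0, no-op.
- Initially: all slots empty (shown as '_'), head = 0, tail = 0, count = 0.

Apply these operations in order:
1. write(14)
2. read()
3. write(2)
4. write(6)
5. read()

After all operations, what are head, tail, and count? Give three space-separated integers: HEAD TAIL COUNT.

After op 1 (write(14)): arr=[14 _ _] head=0 tail=1 count=1
After op 2 (read()): arr=[14 _ _] head=1 tail=1 count=0
After op 3 (write(2)): arr=[14 2 _] head=1 tail=2 count=1
After op 4 (write(6)): arr=[14 2 6] head=1 tail=0 count=2
After op 5 (read()): arr=[14 2 6] head=2 tail=0 count=1

Answer: 2 0 1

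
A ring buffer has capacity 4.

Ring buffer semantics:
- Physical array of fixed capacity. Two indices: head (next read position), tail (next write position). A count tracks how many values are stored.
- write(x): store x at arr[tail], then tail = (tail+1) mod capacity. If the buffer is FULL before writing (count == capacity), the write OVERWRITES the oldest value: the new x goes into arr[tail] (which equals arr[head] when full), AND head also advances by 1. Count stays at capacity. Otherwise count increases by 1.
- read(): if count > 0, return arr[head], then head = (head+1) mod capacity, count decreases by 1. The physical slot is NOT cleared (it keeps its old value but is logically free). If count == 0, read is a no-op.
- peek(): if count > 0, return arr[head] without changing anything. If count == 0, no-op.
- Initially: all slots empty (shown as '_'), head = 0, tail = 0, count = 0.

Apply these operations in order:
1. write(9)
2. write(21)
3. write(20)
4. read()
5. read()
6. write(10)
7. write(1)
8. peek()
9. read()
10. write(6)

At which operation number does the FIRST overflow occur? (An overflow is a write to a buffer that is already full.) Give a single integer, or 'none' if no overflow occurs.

Answer: none

Derivation:
After op 1 (write(9)): arr=[9 _ _ _] head=0 tail=1 count=1
After op 2 (write(21)): arr=[9 21 _ _] head=0 tail=2 count=2
After op 3 (write(20)): arr=[9 21 20 _] head=0 tail=3 count=3
After op 4 (read()): arr=[9 21 20 _] head=1 tail=3 count=2
After op 5 (read()): arr=[9 21 20 _] head=2 tail=3 count=1
After op 6 (write(10)): arr=[9 21 20 10] head=2 tail=0 count=2
After op 7 (write(1)): arr=[1 21 20 10] head=2 tail=1 count=3
After op 8 (peek()): arr=[1 21 20 10] head=2 tail=1 count=3
After op 9 (read()): arr=[1 21 20 10] head=3 tail=1 count=2
After op 10 (write(6)): arr=[1 6 20 10] head=3 tail=2 count=3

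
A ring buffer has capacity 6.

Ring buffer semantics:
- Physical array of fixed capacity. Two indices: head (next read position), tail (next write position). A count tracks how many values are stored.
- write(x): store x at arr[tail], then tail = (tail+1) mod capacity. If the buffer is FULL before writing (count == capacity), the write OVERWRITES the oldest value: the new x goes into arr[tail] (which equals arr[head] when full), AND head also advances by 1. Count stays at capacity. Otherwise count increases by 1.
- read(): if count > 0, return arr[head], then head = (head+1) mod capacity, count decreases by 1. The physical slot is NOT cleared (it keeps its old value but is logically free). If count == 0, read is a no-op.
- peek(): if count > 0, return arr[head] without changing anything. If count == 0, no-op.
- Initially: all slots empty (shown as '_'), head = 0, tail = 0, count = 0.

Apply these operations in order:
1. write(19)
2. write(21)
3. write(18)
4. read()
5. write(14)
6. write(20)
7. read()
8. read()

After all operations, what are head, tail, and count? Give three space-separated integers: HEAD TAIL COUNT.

Answer: 3 5 2

Derivation:
After op 1 (write(19)): arr=[19 _ _ _ _ _] head=0 tail=1 count=1
After op 2 (write(21)): arr=[19 21 _ _ _ _] head=0 tail=2 count=2
After op 3 (write(18)): arr=[19 21 18 _ _ _] head=0 tail=3 count=3
After op 4 (read()): arr=[19 21 18 _ _ _] head=1 tail=3 count=2
After op 5 (write(14)): arr=[19 21 18 14 _ _] head=1 tail=4 count=3
After op 6 (write(20)): arr=[19 21 18 14 20 _] head=1 tail=5 count=4
After op 7 (read()): arr=[19 21 18 14 20 _] head=2 tail=5 count=3
After op 8 (read()): arr=[19 21 18 14 20 _] head=3 tail=5 count=2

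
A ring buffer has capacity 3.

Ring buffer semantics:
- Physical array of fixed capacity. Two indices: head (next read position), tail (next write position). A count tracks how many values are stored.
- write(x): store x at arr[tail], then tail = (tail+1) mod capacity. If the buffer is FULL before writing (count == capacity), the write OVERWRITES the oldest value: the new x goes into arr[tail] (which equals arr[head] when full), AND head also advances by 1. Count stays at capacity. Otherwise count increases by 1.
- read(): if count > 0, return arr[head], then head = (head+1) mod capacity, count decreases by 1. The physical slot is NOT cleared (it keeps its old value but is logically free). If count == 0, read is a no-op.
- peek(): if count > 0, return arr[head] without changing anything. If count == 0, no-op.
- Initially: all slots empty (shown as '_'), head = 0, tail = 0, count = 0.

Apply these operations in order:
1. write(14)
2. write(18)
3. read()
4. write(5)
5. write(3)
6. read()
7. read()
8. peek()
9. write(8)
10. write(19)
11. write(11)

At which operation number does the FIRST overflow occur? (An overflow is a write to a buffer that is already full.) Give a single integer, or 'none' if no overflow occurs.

After op 1 (write(14)): arr=[14 _ _] head=0 tail=1 count=1
After op 2 (write(18)): arr=[14 18 _] head=0 tail=2 count=2
After op 3 (read()): arr=[14 18 _] head=1 tail=2 count=1
After op 4 (write(5)): arr=[14 18 5] head=1 tail=0 count=2
After op 5 (write(3)): arr=[3 18 5] head=1 tail=1 count=3
After op 6 (read()): arr=[3 18 5] head=2 tail=1 count=2
After op 7 (read()): arr=[3 18 5] head=0 tail=1 count=1
After op 8 (peek()): arr=[3 18 5] head=0 tail=1 count=1
After op 9 (write(8)): arr=[3 8 5] head=0 tail=2 count=2
After op 10 (write(19)): arr=[3 8 19] head=0 tail=0 count=3
After op 11 (write(11)): arr=[11 8 19] head=1 tail=1 count=3

Answer: 11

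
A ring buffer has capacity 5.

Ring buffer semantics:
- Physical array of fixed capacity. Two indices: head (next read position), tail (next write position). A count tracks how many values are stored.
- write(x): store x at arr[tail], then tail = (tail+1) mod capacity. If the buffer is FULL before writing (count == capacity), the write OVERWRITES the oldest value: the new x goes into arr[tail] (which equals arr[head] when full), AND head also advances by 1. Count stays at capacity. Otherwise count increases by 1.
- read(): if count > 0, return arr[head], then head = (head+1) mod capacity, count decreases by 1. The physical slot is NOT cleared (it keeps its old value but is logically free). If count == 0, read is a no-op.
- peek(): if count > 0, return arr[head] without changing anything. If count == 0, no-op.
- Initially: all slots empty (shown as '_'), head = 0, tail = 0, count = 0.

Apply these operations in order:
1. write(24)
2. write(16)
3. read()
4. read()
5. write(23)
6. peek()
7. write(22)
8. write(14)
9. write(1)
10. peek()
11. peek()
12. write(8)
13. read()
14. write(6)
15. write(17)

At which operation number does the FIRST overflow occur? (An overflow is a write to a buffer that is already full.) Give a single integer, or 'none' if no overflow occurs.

Answer: 15

Derivation:
After op 1 (write(24)): arr=[24 _ _ _ _] head=0 tail=1 count=1
After op 2 (write(16)): arr=[24 16 _ _ _] head=0 tail=2 count=2
After op 3 (read()): arr=[24 16 _ _ _] head=1 tail=2 count=1
After op 4 (read()): arr=[24 16 _ _ _] head=2 tail=2 count=0
After op 5 (write(23)): arr=[24 16 23 _ _] head=2 tail=3 count=1
After op 6 (peek()): arr=[24 16 23 _ _] head=2 tail=3 count=1
After op 7 (write(22)): arr=[24 16 23 22 _] head=2 tail=4 count=2
After op 8 (write(14)): arr=[24 16 23 22 14] head=2 tail=0 count=3
After op 9 (write(1)): arr=[1 16 23 22 14] head=2 tail=1 count=4
After op 10 (peek()): arr=[1 16 23 22 14] head=2 tail=1 count=4
After op 11 (peek()): arr=[1 16 23 22 14] head=2 tail=1 count=4
After op 12 (write(8)): arr=[1 8 23 22 14] head=2 tail=2 count=5
After op 13 (read()): arr=[1 8 23 22 14] head=3 tail=2 count=4
After op 14 (write(6)): arr=[1 8 6 22 14] head=3 tail=3 count=5
After op 15 (write(17)): arr=[1 8 6 17 14] head=4 tail=4 count=5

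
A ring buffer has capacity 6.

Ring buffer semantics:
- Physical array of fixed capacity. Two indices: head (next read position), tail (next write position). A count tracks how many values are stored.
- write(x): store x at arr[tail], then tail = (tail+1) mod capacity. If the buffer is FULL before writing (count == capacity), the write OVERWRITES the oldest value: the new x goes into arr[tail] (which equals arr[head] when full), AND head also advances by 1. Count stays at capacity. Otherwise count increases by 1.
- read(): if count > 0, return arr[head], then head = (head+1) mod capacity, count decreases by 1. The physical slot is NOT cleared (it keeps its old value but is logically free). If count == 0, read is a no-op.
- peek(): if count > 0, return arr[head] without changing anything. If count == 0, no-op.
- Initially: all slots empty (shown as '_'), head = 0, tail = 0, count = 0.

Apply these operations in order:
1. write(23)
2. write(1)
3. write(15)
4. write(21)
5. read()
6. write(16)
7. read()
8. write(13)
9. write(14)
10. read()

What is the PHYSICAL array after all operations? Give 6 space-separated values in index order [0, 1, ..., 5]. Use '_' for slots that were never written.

Answer: 14 1 15 21 16 13

Derivation:
After op 1 (write(23)): arr=[23 _ _ _ _ _] head=0 tail=1 count=1
After op 2 (write(1)): arr=[23 1 _ _ _ _] head=0 tail=2 count=2
After op 3 (write(15)): arr=[23 1 15 _ _ _] head=0 tail=3 count=3
After op 4 (write(21)): arr=[23 1 15 21 _ _] head=0 tail=4 count=4
After op 5 (read()): arr=[23 1 15 21 _ _] head=1 tail=4 count=3
After op 6 (write(16)): arr=[23 1 15 21 16 _] head=1 tail=5 count=4
After op 7 (read()): arr=[23 1 15 21 16 _] head=2 tail=5 count=3
After op 8 (write(13)): arr=[23 1 15 21 16 13] head=2 tail=0 count=4
After op 9 (write(14)): arr=[14 1 15 21 16 13] head=2 tail=1 count=5
After op 10 (read()): arr=[14 1 15 21 16 13] head=3 tail=1 count=4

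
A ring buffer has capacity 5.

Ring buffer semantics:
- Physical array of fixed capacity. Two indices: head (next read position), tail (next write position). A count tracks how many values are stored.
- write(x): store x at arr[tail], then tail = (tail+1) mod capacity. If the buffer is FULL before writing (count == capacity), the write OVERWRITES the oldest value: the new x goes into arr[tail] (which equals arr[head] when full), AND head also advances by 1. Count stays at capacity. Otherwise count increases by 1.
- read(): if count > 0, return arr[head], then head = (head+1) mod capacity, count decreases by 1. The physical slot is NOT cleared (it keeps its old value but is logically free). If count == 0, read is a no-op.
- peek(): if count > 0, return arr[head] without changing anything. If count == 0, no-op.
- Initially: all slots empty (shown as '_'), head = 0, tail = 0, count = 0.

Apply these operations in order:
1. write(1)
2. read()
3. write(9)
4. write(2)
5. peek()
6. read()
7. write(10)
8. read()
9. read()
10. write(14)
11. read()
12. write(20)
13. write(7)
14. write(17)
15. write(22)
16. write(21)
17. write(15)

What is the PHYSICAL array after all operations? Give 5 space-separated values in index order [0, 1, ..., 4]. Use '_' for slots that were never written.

Answer: 15 7 17 22 21

Derivation:
After op 1 (write(1)): arr=[1 _ _ _ _] head=0 tail=1 count=1
After op 2 (read()): arr=[1 _ _ _ _] head=1 tail=1 count=0
After op 3 (write(9)): arr=[1 9 _ _ _] head=1 tail=2 count=1
After op 4 (write(2)): arr=[1 9 2 _ _] head=1 tail=3 count=2
After op 5 (peek()): arr=[1 9 2 _ _] head=1 tail=3 count=2
After op 6 (read()): arr=[1 9 2 _ _] head=2 tail=3 count=1
After op 7 (write(10)): arr=[1 9 2 10 _] head=2 tail=4 count=2
After op 8 (read()): arr=[1 9 2 10 _] head=3 tail=4 count=1
After op 9 (read()): arr=[1 9 2 10 _] head=4 tail=4 count=0
After op 10 (write(14)): arr=[1 9 2 10 14] head=4 tail=0 count=1
After op 11 (read()): arr=[1 9 2 10 14] head=0 tail=0 count=0
After op 12 (write(20)): arr=[20 9 2 10 14] head=0 tail=1 count=1
After op 13 (write(7)): arr=[20 7 2 10 14] head=0 tail=2 count=2
After op 14 (write(17)): arr=[20 7 17 10 14] head=0 tail=3 count=3
After op 15 (write(22)): arr=[20 7 17 22 14] head=0 tail=4 count=4
After op 16 (write(21)): arr=[20 7 17 22 21] head=0 tail=0 count=5
After op 17 (write(15)): arr=[15 7 17 22 21] head=1 tail=1 count=5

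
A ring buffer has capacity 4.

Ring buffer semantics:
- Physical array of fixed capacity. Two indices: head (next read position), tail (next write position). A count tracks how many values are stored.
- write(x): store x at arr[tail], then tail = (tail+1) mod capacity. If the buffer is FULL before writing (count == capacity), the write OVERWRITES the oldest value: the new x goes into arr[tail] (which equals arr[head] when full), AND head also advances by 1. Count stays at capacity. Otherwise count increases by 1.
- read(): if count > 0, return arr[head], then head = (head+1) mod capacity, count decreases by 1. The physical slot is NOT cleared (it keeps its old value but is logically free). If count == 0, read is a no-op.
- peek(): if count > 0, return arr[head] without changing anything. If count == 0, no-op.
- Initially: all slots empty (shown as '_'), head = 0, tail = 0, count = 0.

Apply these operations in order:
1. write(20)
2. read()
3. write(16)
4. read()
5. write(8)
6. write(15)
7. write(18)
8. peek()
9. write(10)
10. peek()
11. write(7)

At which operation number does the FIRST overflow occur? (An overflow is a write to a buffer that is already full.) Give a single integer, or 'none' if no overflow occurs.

After op 1 (write(20)): arr=[20 _ _ _] head=0 tail=1 count=1
After op 2 (read()): arr=[20 _ _ _] head=1 tail=1 count=0
After op 3 (write(16)): arr=[20 16 _ _] head=1 tail=2 count=1
After op 4 (read()): arr=[20 16 _ _] head=2 tail=2 count=0
After op 5 (write(8)): arr=[20 16 8 _] head=2 tail=3 count=1
After op 6 (write(15)): arr=[20 16 8 15] head=2 tail=0 count=2
After op 7 (write(18)): arr=[18 16 8 15] head=2 tail=1 count=3
After op 8 (peek()): arr=[18 16 8 15] head=2 tail=1 count=3
After op 9 (write(10)): arr=[18 10 8 15] head=2 tail=2 count=4
After op 10 (peek()): arr=[18 10 8 15] head=2 tail=2 count=4
After op 11 (write(7)): arr=[18 10 7 15] head=3 tail=3 count=4

Answer: 11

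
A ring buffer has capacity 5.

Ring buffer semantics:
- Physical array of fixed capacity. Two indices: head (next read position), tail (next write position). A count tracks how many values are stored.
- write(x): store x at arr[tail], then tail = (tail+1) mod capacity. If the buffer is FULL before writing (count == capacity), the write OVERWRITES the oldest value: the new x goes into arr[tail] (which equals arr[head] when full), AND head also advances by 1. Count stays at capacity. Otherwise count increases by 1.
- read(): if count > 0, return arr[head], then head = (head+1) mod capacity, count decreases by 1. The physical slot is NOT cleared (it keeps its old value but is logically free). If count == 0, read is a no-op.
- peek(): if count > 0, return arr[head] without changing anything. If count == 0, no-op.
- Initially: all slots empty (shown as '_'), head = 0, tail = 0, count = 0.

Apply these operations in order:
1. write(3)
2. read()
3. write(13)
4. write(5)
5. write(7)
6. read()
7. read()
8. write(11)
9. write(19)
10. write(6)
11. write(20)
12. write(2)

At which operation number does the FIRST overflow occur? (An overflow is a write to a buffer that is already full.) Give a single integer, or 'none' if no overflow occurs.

Answer: 12

Derivation:
After op 1 (write(3)): arr=[3 _ _ _ _] head=0 tail=1 count=1
After op 2 (read()): arr=[3 _ _ _ _] head=1 tail=1 count=0
After op 3 (write(13)): arr=[3 13 _ _ _] head=1 tail=2 count=1
After op 4 (write(5)): arr=[3 13 5 _ _] head=1 tail=3 count=2
After op 5 (write(7)): arr=[3 13 5 7 _] head=1 tail=4 count=3
After op 6 (read()): arr=[3 13 5 7 _] head=2 tail=4 count=2
After op 7 (read()): arr=[3 13 5 7 _] head=3 tail=4 count=1
After op 8 (write(11)): arr=[3 13 5 7 11] head=3 tail=0 count=2
After op 9 (write(19)): arr=[19 13 5 7 11] head=3 tail=1 count=3
After op 10 (write(6)): arr=[19 6 5 7 11] head=3 tail=2 count=4
After op 11 (write(20)): arr=[19 6 20 7 11] head=3 tail=3 count=5
After op 12 (write(2)): arr=[19 6 20 2 11] head=4 tail=4 count=5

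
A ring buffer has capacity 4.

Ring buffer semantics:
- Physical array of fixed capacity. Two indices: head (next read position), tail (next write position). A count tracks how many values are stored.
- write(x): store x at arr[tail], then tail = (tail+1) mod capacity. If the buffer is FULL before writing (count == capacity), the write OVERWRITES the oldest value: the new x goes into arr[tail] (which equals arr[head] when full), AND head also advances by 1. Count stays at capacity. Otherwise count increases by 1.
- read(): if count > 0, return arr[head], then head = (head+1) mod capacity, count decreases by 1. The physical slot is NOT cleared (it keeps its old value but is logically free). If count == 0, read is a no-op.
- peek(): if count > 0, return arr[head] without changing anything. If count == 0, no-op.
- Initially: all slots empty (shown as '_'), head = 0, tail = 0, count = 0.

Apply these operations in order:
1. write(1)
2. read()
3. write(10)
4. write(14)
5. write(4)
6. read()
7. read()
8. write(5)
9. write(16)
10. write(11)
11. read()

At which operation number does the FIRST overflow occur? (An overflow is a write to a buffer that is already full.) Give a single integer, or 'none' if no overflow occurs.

Answer: none

Derivation:
After op 1 (write(1)): arr=[1 _ _ _] head=0 tail=1 count=1
After op 2 (read()): arr=[1 _ _ _] head=1 tail=1 count=0
After op 3 (write(10)): arr=[1 10 _ _] head=1 tail=2 count=1
After op 4 (write(14)): arr=[1 10 14 _] head=1 tail=3 count=2
After op 5 (write(4)): arr=[1 10 14 4] head=1 tail=0 count=3
After op 6 (read()): arr=[1 10 14 4] head=2 tail=0 count=2
After op 7 (read()): arr=[1 10 14 4] head=3 tail=0 count=1
After op 8 (write(5)): arr=[5 10 14 4] head=3 tail=1 count=2
After op 9 (write(16)): arr=[5 16 14 4] head=3 tail=2 count=3
After op 10 (write(11)): arr=[5 16 11 4] head=3 tail=3 count=4
After op 11 (read()): arr=[5 16 11 4] head=0 tail=3 count=3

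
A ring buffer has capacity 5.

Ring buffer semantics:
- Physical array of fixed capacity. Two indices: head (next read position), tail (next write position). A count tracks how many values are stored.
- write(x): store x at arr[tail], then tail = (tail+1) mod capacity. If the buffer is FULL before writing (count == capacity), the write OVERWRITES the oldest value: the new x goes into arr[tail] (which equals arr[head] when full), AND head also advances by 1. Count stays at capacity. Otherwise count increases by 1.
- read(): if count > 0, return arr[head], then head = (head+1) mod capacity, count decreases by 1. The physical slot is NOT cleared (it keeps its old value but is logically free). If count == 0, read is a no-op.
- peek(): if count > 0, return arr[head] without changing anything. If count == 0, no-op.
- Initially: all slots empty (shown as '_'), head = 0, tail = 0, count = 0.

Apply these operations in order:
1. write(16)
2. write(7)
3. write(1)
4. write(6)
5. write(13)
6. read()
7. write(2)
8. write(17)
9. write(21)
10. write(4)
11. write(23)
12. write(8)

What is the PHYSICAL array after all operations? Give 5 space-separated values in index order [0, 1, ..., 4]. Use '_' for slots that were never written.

After op 1 (write(16)): arr=[16 _ _ _ _] head=0 tail=1 count=1
After op 2 (write(7)): arr=[16 7 _ _ _] head=0 tail=2 count=2
After op 3 (write(1)): arr=[16 7 1 _ _] head=0 tail=3 count=3
After op 4 (write(6)): arr=[16 7 1 6 _] head=0 tail=4 count=4
After op 5 (write(13)): arr=[16 7 1 6 13] head=0 tail=0 count=5
After op 6 (read()): arr=[16 7 1 6 13] head=1 tail=0 count=4
After op 7 (write(2)): arr=[2 7 1 6 13] head=1 tail=1 count=5
After op 8 (write(17)): arr=[2 17 1 6 13] head=2 tail=2 count=5
After op 9 (write(21)): arr=[2 17 21 6 13] head=3 tail=3 count=5
After op 10 (write(4)): arr=[2 17 21 4 13] head=4 tail=4 count=5
After op 11 (write(23)): arr=[2 17 21 4 23] head=0 tail=0 count=5
After op 12 (write(8)): arr=[8 17 21 4 23] head=1 tail=1 count=5

Answer: 8 17 21 4 23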